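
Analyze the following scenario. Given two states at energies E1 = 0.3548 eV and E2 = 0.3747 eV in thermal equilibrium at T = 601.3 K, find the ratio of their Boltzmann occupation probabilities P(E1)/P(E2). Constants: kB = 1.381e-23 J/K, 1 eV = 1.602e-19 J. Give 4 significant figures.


Step 1: Compute energy difference dE = E1 - E2 = 0.3548 - 0.3747 = -0.0199 eV
Step 2: Convert to Joules: dE_J = -0.0199 * 1.602e-19 = -3.188e-21 J
Step 3: Compute exponent = -dE_J / (kB * T) = -(-3.188e-21) / (1.381e-23 * 601.3) = 0.3839
Step 4: P(E1)/P(E2) = exp(0.3839) = 1.468

1.468


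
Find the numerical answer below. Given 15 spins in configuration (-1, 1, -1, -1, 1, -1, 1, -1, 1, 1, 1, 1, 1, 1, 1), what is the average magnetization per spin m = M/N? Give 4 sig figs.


Step 1: Count up spins (+1): 10, down spins (-1): 5
Step 2: Total magnetization M = 10 - 5 = 5
Step 3: m = M/N = 5/15 = 0.3333

0.3333


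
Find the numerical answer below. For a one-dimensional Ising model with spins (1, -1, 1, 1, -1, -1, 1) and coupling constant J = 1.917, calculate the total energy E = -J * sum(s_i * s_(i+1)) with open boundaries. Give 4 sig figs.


Step 1: Nearest-neighbor products: -1, -1, 1, -1, 1, -1
Step 2: Sum of products = -2
Step 3: E = -1.917 * -2 = 3.834

3.834


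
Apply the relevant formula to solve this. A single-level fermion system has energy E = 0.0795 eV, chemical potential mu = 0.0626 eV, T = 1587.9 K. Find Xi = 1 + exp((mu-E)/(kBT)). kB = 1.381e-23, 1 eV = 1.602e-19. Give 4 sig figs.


Step 1: (mu - E) = 0.0626 - 0.0795 = -0.0169 eV
Step 2: x = (mu-E)*eV/(kB*T) = -0.0169*1.602e-19/(1.381e-23*1587.9) = -0.1235
Step 3: exp(x) = 0.8839
Step 4: Xi = 1 + 0.8839 = 1.884

1.884


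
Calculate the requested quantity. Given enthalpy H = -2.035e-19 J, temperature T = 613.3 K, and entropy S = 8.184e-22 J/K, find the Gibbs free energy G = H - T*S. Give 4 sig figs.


Step 1: T*S = 613.3 * 8.184e-22 = 5.019e-19 J
Step 2: G = H - T*S = -2.035e-19 - 5.019e-19
Step 3: G = -7.054e-19 J

-7.054e-19


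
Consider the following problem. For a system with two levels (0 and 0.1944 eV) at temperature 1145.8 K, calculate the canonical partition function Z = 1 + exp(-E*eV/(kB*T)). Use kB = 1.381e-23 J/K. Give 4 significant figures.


Step 1: Compute beta*E = E*eV/(kB*T) = 0.1944*1.602e-19/(1.381e-23*1145.8) = 1.968
Step 2: exp(-beta*E) = exp(-1.968) = 0.1397
Step 3: Z = 1 + 0.1397 = 1.14

1.14


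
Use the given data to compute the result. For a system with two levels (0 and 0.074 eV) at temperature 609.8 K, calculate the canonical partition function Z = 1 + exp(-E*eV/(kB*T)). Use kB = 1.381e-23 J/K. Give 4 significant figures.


Step 1: Compute beta*E = E*eV/(kB*T) = 0.074*1.602e-19/(1.381e-23*609.8) = 1.408
Step 2: exp(-beta*E) = exp(-1.408) = 0.2447
Step 3: Z = 1 + 0.2447 = 1.245

1.245


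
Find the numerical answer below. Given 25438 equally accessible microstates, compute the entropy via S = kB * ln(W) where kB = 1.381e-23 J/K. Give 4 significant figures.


Step 1: ln(W) = ln(25438) = 10.14
Step 2: S = kB * ln(W) = 1.381e-23 * 10.14
Step 3: S = 1.401e-22 J/K

1.401e-22


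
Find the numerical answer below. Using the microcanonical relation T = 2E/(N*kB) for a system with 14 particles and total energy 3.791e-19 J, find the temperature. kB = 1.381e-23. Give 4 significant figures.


Step 1: Numerator = 2*E = 2*3.791e-19 = 7.582e-19 J
Step 2: Denominator = N*kB = 14*1.381e-23 = 1.933e-22
Step 3: T = 7.582e-19 / 1.933e-22 = 3922 K

3922


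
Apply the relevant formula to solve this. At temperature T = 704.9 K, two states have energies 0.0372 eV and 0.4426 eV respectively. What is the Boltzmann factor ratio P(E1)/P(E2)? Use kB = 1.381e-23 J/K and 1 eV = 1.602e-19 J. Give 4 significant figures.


Step 1: Compute energy difference dE = E1 - E2 = 0.0372 - 0.4426 = -0.4054 eV
Step 2: Convert to Joules: dE_J = -0.4054 * 1.602e-19 = -6.495e-20 J
Step 3: Compute exponent = -dE_J / (kB * T) = -(-6.495e-20) / (1.381e-23 * 704.9) = 6.672
Step 4: P(E1)/P(E2) = exp(6.672) = 789.6

789.6


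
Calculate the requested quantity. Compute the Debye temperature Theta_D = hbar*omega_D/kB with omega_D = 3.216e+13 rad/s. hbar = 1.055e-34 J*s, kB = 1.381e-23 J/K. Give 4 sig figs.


Step 1: hbar*omega_D = 1.055e-34 * 3.216e+13 = 3.393e-21 J
Step 2: Theta_D = 3.393e-21 / 1.381e-23
Step 3: Theta_D = 245.7 K

245.7


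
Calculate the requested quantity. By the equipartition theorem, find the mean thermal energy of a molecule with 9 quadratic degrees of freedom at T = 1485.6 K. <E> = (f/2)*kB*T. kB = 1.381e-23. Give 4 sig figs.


Step 1: f/2 = 9/2 = 4.5
Step 2: kB*T = 1.381e-23 * 1485.6 = 2.052e-20
Step 3: <E> = 4.5 * 2.052e-20 = 9.232e-20 J

9.232e-20


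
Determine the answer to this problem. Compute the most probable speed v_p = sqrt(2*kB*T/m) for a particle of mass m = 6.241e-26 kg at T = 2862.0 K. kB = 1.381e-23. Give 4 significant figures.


Step 1: Numerator = 2*kB*T = 2*1.381e-23*2862.0 = 7.905e-20
Step 2: Ratio = 7.905e-20 / 6.241e-26 = 1.267e+06
Step 3: v_p = sqrt(1.267e+06) = 1125 m/s

1125


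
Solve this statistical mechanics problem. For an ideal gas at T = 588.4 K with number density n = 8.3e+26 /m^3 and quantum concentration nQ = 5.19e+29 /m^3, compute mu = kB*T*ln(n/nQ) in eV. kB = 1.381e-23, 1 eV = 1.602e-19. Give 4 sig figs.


Step 1: n/nQ = 8.3e+26/5.19e+29 = 0.001599
Step 2: ln(n/nQ) = -6.438
Step 3: mu = kB*T*ln(n/nQ) = 8.126e-21*-6.438 = -5.232e-20 J
Step 4: Convert to eV: -5.232e-20/1.602e-19 = -0.3266 eV

-0.3266


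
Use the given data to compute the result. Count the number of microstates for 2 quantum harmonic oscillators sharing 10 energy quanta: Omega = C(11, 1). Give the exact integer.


Step 1: Use binomial coefficient C(11, 1)
Step 2: Numerator = 11! / 10!
Step 3: Denominator = 1!
Step 4: Omega = 11

11


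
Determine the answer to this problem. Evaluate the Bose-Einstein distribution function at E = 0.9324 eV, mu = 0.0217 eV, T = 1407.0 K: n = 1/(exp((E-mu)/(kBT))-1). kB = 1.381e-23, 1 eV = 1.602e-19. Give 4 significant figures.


Step 1: (E - mu) = 0.9107 eV
Step 2: x = (E-mu)*eV/(kB*T) = 0.9107*1.602e-19/(1.381e-23*1407.0) = 7.508
Step 3: exp(x) = 1823
Step 4: n = 1/(exp(x)-1) = 0.0005487

0.0005487


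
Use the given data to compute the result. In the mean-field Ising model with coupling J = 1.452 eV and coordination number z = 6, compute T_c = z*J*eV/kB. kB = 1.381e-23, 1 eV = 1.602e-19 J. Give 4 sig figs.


Step 1: z*J = 6*1.452 = 8.712 eV
Step 2: Convert to Joules: 8.712*1.602e-19 = 1.396e-18 J
Step 3: T_c = 1.396e-18 / 1.381e-23 = 1.011e+05 K

1.011e+05


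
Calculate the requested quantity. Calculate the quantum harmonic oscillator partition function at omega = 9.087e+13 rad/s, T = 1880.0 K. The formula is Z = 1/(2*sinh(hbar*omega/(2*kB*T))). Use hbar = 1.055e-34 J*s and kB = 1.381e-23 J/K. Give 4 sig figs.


Step 1: Compute x = hbar*omega/(kB*T) = 1.055e-34*9.087e+13/(1.381e-23*1880.0) = 0.3693
Step 2: x/2 = 0.1846
Step 3: sinh(x/2) = 0.1857
Step 4: Z = 1/(2*0.1857) = 2.693

2.693


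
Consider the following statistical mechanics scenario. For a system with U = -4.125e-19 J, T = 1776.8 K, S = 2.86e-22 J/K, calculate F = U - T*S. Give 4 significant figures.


Step 1: T*S = 1776.8 * 2.86e-22 = 5.082e-19 J
Step 2: F = U - T*S = -4.125e-19 - 5.082e-19
Step 3: F = -9.207e-19 J

-9.207e-19


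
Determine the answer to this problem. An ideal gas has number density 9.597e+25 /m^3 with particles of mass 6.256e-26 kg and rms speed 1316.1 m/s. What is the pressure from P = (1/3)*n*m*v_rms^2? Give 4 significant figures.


Step 1: v_rms^2 = 1316.1^2 = 1.732e+06
Step 2: n*m = 9.597e+25*6.256e-26 = 6.004
Step 3: P = (1/3)*6.004*1.732e+06 = 3.466e+06 Pa

3.466e+06


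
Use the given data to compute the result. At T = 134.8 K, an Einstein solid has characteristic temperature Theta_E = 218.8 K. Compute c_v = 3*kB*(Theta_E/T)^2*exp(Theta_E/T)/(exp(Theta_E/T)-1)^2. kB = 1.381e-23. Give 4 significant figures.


Step 1: x = Theta_E/T = 218.8/134.8 = 1.623
Step 2: x^2 = 2.635
Step 3: exp(x) = 5.069
Step 4: c_v = 3*1.381e-23*2.635*5.069/(5.069-1)^2 = 3.342e-23

3.342e-23


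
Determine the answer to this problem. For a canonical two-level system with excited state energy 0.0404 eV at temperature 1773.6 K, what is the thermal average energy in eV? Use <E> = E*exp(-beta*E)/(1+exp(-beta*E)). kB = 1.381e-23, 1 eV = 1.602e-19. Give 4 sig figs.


Step 1: beta*E = 0.0404*1.602e-19/(1.381e-23*1773.6) = 0.2642
Step 2: exp(-beta*E) = 0.7678
Step 3: <E> = 0.0404*0.7678/(1+0.7678) = 0.01755 eV

0.01755


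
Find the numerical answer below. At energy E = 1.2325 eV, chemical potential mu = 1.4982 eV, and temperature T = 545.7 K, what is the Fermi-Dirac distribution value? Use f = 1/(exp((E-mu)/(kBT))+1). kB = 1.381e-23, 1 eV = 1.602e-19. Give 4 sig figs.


Step 1: (E - mu) = 1.2325 - 1.4982 = -0.2657 eV
Step 2: Convert: (E-mu)*eV = -4.257e-20 J
Step 3: x = (E-mu)*eV/(kB*T) = -5.648
Step 4: f = 1/(exp(-5.648)+1) = 0.9965

0.9965


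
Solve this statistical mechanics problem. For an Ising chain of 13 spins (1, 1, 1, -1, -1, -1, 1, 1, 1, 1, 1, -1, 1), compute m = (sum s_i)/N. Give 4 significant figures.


Step 1: Count up spins (+1): 9, down spins (-1): 4
Step 2: Total magnetization M = 9 - 4 = 5
Step 3: m = M/N = 5/13 = 0.3846

0.3846


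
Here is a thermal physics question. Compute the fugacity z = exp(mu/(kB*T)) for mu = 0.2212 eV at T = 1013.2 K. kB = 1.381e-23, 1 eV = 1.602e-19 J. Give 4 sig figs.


Step 1: Convert mu to Joules: 0.2212*1.602e-19 = 3.544e-20 J
Step 2: kB*T = 1.381e-23*1013.2 = 1.399e-20 J
Step 3: mu/(kB*T) = 2.533
Step 4: z = exp(2.533) = 12.59

12.59


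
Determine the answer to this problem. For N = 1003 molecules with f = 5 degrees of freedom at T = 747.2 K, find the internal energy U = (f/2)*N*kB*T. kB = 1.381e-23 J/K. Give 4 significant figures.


Step 1: f/2 = 5/2 = 2.5
Step 2: N*kB*T = 1003*1.381e-23*747.2 = 1.035e-17
Step 3: U = 2.5 * 1.035e-17 = 2.587e-17 J

2.587e-17


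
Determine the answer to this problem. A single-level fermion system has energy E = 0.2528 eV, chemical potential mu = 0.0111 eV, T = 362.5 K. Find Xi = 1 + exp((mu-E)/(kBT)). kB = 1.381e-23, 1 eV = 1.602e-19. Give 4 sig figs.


Step 1: (mu - E) = 0.0111 - 0.2528 = -0.2417 eV
Step 2: x = (mu-E)*eV/(kB*T) = -0.2417*1.602e-19/(1.381e-23*362.5) = -7.735
Step 3: exp(x) = 0.0004374
Step 4: Xi = 1 + 0.0004374 = 1

1


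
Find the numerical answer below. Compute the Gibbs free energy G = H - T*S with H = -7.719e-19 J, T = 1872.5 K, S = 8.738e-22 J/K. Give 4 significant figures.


Step 1: T*S = 1872.5 * 8.738e-22 = 1.636e-18 J
Step 2: G = H - T*S = -7.719e-19 - 1.636e-18
Step 3: G = -2.408e-18 J

-2.408e-18


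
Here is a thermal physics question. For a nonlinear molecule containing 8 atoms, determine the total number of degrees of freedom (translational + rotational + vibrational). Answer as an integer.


Step 1: Translational DOF = 3
Step 2: Rotational DOF (nonlinear) = 3
Step 3: Vibrational DOF = 3*8 - 6 = 18
Step 4: Total = 3 + 3 + 18 = 24

24


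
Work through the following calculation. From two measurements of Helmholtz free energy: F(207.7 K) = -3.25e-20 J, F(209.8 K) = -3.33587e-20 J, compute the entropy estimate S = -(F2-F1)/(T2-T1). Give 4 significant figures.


Step 1: dF = F2 - F1 = -3.33587e-20 - (-3.25e-20) = -8.587e-22 J
Step 2: dT = T2 - T1 = 209.8 - 207.7 = 2.1 K
Step 3: S = -dF/dT = -(-8.587e-22)/2.1 = 4.089e-22 J/K

4.089e-22


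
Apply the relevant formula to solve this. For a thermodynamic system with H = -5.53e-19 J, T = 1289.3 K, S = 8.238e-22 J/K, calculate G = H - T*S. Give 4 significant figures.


Step 1: T*S = 1289.3 * 8.238e-22 = 1.062e-18 J
Step 2: G = H - T*S = -5.53e-19 - 1.062e-18
Step 3: G = -1.615e-18 J

-1.615e-18


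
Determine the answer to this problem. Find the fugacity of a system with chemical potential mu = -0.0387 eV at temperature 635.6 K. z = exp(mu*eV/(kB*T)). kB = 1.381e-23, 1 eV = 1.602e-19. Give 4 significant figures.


Step 1: Convert mu to Joules: -0.0387*1.602e-19 = -6.2e-21 J
Step 2: kB*T = 1.381e-23*635.6 = 8.778e-21 J
Step 3: mu/(kB*T) = -0.7063
Step 4: z = exp(-0.7063) = 0.4935

0.4935


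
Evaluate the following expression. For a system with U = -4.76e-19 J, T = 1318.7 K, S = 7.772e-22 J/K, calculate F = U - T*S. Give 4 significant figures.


Step 1: T*S = 1318.7 * 7.772e-22 = 1.025e-18 J
Step 2: F = U - T*S = -4.76e-19 - 1.025e-18
Step 3: F = -1.501e-18 J

-1.501e-18


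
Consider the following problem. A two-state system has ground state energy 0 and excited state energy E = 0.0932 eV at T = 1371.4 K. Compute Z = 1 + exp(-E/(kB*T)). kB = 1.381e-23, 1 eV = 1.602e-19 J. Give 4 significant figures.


Step 1: Compute beta*E = E*eV/(kB*T) = 0.0932*1.602e-19/(1.381e-23*1371.4) = 0.7884
Step 2: exp(-beta*E) = exp(-0.7884) = 0.4546
Step 3: Z = 1 + 0.4546 = 1.455

1.455


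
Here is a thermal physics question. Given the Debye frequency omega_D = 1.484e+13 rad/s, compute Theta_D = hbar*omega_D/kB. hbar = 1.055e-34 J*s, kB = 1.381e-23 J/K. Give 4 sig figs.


Step 1: hbar*omega_D = 1.055e-34 * 1.484e+13 = 1.566e-21 J
Step 2: Theta_D = 1.566e-21 / 1.381e-23
Step 3: Theta_D = 113.4 K

113.4


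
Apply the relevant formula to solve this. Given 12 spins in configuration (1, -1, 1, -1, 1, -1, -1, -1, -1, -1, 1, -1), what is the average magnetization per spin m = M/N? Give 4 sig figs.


Step 1: Count up spins (+1): 4, down spins (-1): 8
Step 2: Total magnetization M = 4 - 8 = -4
Step 3: m = M/N = -4/12 = -0.3333

-0.3333


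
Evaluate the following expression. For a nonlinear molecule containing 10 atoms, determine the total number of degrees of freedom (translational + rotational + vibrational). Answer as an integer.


Step 1: Translational DOF = 3
Step 2: Rotational DOF (nonlinear) = 3
Step 3: Vibrational DOF = 3*10 - 6 = 24
Step 4: Total = 3 + 3 + 24 = 30

30


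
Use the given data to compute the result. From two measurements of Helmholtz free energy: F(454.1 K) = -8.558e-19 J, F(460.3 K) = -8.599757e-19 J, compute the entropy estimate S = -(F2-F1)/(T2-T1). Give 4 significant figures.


Step 1: dF = F2 - F1 = -8.599757e-19 - (-8.558e-19) = -4.1757e-21 J
Step 2: dT = T2 - T1 = 460.3 - 454.1 = 6.2 K
Step 3: S = -dF/dT = -(-4.1757e-21)/6.2 = 6.735e-22 J/K

6.735e-22


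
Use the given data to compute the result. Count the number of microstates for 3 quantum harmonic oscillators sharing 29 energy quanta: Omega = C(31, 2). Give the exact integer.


Step 1: Use binomial coefficient C(31, 2)
Step 2: Numerator = 31! / 29!
Step 3: Denominator = 2!
Step 4: Omega = 465

465


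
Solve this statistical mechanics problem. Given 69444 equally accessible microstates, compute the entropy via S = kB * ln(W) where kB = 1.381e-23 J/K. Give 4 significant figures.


Step 1: ln(W) = ln(69444) = 11.15
Step 2: S = kB * ln(W) = 1.381e-23 * 11.15
Step 3: S = 1.54e-22 J/K

1.54e-22


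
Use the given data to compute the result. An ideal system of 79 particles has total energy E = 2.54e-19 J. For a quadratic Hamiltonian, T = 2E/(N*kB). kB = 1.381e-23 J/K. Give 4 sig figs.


Step 1: Numerator = 2*E = 2*2.54e-19 = 5.08e-19 J
Step 2: Denominator = N*kB = 79*1.381e-23 = 1.091e-21
Step 3: T = 5.08e-19 / 1.091e-21 = 465.6 K

465.6


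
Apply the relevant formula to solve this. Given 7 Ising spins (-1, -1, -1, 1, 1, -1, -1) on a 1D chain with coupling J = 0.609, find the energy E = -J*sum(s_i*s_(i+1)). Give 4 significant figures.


Step 1: Nearest-neighbor products: 1, 1, -1, 1, -1, 1
Step 2: Sum of products = 2
Step 3: E = -0.609 * 2 = -1.218

-1.218


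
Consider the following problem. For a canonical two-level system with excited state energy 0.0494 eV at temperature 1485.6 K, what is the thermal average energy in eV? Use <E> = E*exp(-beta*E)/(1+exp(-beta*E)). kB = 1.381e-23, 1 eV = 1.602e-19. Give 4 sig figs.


Step 1: beta*E = 0.0494*1.602e-19/(1.381e-23*1485.6) = 0.3857
Step 2: exp(-beta*E) = 0.6799
Step 3: <E> = 0.0494*0.6799/(1+0.6799) = 0.01999 eV

0.01999


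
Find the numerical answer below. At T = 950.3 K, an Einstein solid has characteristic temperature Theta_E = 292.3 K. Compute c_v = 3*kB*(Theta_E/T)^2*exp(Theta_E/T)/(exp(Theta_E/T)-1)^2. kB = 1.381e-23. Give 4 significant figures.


Step 1: x = Theta_E/T = 292.3/950.3 = 0.3076
Step 2: x^2 = 0.09461
Step 3: exp(x) = 1.36
Step 4: c_v = 3*1.381e-23*0.09461*1.36/(1.36-1)^2 = 4.11e-23

4.11e-23


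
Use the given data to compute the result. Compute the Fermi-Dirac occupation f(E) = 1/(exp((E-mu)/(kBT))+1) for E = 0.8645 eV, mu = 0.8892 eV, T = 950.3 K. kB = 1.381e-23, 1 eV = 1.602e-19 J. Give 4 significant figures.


Step 1: (E - mu) = 0.8645 - 0.8892 = -0.0247 eV
Step 2: Convert: (E-mu)*eV = -3.957e-21 J
Step 3: x = (E-mu)*eV/(kB*T) = -0.3015
Step 4: f = 1/(exp(-0.3015)+1) = 0.5748

0.5748


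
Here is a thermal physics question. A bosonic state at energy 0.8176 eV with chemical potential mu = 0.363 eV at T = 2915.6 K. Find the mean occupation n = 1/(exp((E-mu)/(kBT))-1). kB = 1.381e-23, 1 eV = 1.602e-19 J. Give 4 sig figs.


Step 1: (E - mu) = 0.4546 eV
Step 2: x = (E-mu)*eV/(kB*T) = 0.4546*1.602e-19/(1.381e-23*2915.6) = 1.809
Step 3: exp(x) = 6.103
Step 4: n = 1/(exp(x)-1) = 0.196

0.196


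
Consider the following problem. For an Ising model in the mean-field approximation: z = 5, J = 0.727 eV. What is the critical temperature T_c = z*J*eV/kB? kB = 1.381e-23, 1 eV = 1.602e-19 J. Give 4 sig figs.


Step 1: z*J = 5*0.727 = 3.635 eV
Step 2: Convert to Joules: 3.635*1.602e-19 = 5.823e-19 J
Step 3: T_c = 5.823e-19 / 1.381e-23 = 4.217e+04 K

4.217e+04


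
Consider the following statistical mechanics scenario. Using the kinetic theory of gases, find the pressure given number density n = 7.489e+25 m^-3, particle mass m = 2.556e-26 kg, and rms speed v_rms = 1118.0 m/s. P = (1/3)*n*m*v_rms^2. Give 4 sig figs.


Step 1: v_rms^2 = 1118.0^2 = 1.25e+06
Step 2: n*m = 7.489e+25*2.556e-26 = 1.914
Step 3: P = (1/3)*1.914*1.25e+06 = 7.975e+05 Pa

7.975e+05


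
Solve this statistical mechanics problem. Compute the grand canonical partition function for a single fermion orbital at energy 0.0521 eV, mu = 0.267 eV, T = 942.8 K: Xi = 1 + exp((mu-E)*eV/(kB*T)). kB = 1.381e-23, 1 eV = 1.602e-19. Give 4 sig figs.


Step 1: (mu - E) = 0.267 - 0.0521 = 0.2149 eV
Step 2: x = (mu-E)*eV/(kB*T) = 0.2149*1.602e-19/(1.381e-23*942.8) = 2.644
Step 3: exp(x) = 14.07
Step 4: Xi = 1 + 14.07 = 15.07

15.07


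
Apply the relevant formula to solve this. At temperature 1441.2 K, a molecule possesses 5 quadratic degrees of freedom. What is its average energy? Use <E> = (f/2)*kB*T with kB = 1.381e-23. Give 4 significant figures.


Step 1: f/2 = 5/2 = 2.5
Step 2: kB*T = 1.381e-23 * 1441.2 = 1.99e-20
Step 3: <E> = 2.5 * 1.99e-20 = 4.976e-20 J

4.976e-20


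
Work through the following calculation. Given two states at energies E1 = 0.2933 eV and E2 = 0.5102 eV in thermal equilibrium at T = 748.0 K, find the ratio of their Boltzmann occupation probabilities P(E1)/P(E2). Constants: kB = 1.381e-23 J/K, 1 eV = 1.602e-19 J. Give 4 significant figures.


Step 1: Compute energy difference dE = E1 - E2 = 0.2933 - 0.5102 = -0.2169 eV
Step 2: Convert to Joules: dE_J = -0.2169 * 1.602e-19 = -3.475e-20 J
Step 3: Compute exponent = -dE_J / (kB * T) = -(-3.475e-20) / (1.381e-23 * 748.0) = 3.364
Step 4: P(E1)/P(E2) = exp(3.364) = 28.9

28.9


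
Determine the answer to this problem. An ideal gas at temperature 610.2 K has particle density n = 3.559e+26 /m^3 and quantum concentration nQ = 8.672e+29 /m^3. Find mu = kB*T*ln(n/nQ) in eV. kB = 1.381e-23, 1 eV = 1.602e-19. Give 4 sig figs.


Step 1: n/nQ = 3.559e+26/8.672e+29 = 0.0004104
Step 2: ln(n/nQ) = -7.798
Step 3: mu = kB*T*ln(n/nQ) = 8.427e-21*-7.798 = -6.572e-20 J
Step 4: Convert to eV: -6.572e-20/1.602e-19 = -0.4102 eV

-0.4102


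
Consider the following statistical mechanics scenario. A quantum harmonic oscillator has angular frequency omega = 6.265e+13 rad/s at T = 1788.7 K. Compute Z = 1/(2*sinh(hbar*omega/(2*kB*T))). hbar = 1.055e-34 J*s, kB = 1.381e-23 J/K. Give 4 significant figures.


Step 1: Compute x = hbar*omega/(kB*T) = 1.055e-34*6.265e+13/(1.381e-23*1788.7) = 0.2676
Step 2: x/2 = 0.1338
Step 3: sinh(x/2) = 0.1342
Step 4: Z = 1/(2*0.1342) = 3.726

3.726


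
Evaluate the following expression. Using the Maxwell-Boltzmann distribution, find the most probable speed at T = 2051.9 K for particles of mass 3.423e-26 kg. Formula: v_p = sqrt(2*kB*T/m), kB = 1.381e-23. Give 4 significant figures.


Step 1: Numerator = 2*kB*T = 2*1.381e-23*2051.9 = 5.667e-20
Step 2: Ratio = 5.667e-20 / 3.423e-26 = 1.656e+06
Step 3: v_p = sqrt(1.656e+06) = 1287 m/s

1287


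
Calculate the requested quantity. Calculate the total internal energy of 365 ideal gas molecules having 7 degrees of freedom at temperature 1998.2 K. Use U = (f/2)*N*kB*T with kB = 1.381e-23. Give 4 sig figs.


Step 1: f/2 = 7/2 = 3.5
Step 2: N*kB*T = 365*1.381e-23*1998.2 = 1.007e-17
Step 3: U = 3.5 * 1.007e-17 = 3.525e-17 J

3.525e-17


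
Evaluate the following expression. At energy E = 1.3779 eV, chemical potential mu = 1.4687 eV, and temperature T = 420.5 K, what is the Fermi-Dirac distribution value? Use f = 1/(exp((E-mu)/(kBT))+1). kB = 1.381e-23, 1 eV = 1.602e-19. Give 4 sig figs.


Step 1: (E - mu) = 1.3779 - 1.4687 = -0.0908 eV
Step 2: Convert: (E-mu)*eV = -1.455e-20 J
Step 3: x = (E-mu)*eV/(kB*T) = -2.505
Step 4: f = 1/(exp(-2.505)+1) = 0.9245

0.9245


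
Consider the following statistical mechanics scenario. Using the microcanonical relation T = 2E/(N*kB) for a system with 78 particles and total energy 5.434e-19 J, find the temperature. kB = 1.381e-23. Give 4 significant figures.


Step 1: Numerator = 2*E = 2*5.434e-19 = 1.087e-18 J
Step 2: Denominator = N*kB = 78*1.381e-23 = 1.077e-21
Step 3: T = 1.087e-18 / 1.077e-21 = 1009 K

1009


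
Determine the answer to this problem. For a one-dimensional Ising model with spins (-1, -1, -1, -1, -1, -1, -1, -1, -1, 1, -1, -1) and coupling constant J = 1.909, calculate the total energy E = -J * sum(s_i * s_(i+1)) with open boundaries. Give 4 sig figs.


Step 1: Nearest-neighbor products: 1, 1, 1, 1, 1, 1, 1, 1, -1, -1, 1
Step 2: Sum of products = 7
Step 3: E = -1.909 * 7 = -13.36

-13.36


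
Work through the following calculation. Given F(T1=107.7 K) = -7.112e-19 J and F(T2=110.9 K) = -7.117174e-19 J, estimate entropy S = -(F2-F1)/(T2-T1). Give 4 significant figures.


Step 1: dF = F2 - F1 = -7.117174e-19 - (-7.112e-19) = -5.174e-22 J
Step 2: dT = T2 - T1 = 110.9 - 107.7 = 3.2 K
Step 3: S = -dF/dT = -(-5.174e-22)/3.2 = 1.617e-22 J/K

1.617e-22


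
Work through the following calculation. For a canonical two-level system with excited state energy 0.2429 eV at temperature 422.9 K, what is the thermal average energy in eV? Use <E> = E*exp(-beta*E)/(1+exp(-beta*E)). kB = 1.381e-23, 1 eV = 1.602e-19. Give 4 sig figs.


Step 1: beta*E = 0.2429*1.602e-19/(1.381e-23*422.9) = 6.663
Step 2: exp(-beta*E) = 0.001278
Step 3: <E> = 0.2429*0.001278/(1+0.001278) = 0.0003099 eV

0.0003099


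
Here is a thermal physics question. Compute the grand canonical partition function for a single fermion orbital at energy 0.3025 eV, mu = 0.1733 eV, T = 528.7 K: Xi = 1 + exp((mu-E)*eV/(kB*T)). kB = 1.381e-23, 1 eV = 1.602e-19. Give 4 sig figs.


Step 1: (mu - E) = 0.1733 - 0.3025 = -0.1292 eV
Step 2: x = (mu-E)*eV/(kB*T) = -0.1292*1.602e-19/(1.381e-23*528.7) = -2.835
Step 3: exp(x) = 0.05873
Step 4: Xi = 1 + 0.05873 = 1.059

1.059


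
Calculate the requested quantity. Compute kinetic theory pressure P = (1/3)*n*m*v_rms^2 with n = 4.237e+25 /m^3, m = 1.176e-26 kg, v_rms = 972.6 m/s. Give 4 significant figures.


Step 1: v_rms^2 = 972.6^2 = 9.46e+05
Step 2: n*m = 4.237e+25*1.176e-26 = 0.4983
Step 3: P = (1/3)*0.4983*9.46e+05 = 1.571e+05 Pa

1.571e+05


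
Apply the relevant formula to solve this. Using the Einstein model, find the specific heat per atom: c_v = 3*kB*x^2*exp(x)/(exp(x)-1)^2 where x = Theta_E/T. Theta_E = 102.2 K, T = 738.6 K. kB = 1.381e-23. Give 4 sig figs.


Step 1: x = Theta_E/T = 102.2/738.6 = 0.1384
Step 2: x^2 = 0.01915
Step 3: exp(x) = 1.148
Step 4: c_v = 3*1.381e-23*0.01915*1.148/(1.148-1)^2 = 4.136e-23

4.136e-23


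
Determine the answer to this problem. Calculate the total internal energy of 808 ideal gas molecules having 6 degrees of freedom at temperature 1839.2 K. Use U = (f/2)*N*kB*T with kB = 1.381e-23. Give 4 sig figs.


Step 1: f/2 = 6/2 = 3.0
Step 2: N*kB*T = 808*1.381e-23*1839.2 = 2.052e-17
Step 3: U = 3.0 * 2.052e-17 = 6.157e-17 J

6.157e-17


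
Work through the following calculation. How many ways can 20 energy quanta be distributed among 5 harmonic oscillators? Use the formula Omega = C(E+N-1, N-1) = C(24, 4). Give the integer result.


Step 1: Use binomial coefficient C(24, 4)
Step 2: Numerator = 24! / 20!
Step 3: Denominator = 4!
Step 4: Omega = 10626

10626


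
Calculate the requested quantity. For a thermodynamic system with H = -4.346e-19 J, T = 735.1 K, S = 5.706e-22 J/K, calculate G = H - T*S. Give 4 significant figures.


Step 1: T*S = 735.1 * 5.706e-22 = 4.194e-19 J
Step 2: G = H - T*S = -4.346e-19 - 4.194e-19
Step 3: G = -8.54e-19 J

-8.54e-19


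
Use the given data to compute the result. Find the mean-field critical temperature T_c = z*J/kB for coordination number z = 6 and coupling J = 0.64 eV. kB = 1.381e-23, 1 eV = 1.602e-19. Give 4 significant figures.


Step 1: z*J = 6*0.64 = 3.84 eV
Step 2: Convert to Joules: 3.84*1.602e-19 = 6.152e-19 J
Step 3: T_c = 6.152e-19 / 1.381e-23 = 4.455e+04 K

4.455e+04


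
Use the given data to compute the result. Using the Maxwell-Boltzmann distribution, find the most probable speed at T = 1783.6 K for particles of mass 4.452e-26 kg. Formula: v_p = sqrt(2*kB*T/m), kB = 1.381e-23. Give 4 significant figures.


Step 1: Numerator = 2*kB*T = 2*1.381e-23*1783.6 = 4.926e-20
Step 2: Ratio = 4.926e-20 / 4.452e-26 = 1.107e+06
Step 3: v_p = sqrt(1.107e+06) = 1052 m/s

1052


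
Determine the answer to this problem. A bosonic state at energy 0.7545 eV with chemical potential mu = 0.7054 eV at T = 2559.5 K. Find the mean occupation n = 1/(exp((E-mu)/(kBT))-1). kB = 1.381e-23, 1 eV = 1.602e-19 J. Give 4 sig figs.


Step 1: (E - mu) = 0.0491 eV
Step 2: x = (E-mu)*eV/(kB*T) = 0.0491*1.602e-19/(1.381e-23*2559.5) = 0.2225
Step 3: exp(x) = 1.249
Step 4: n = 1/(exp(x)-1) = 4.012

4.012


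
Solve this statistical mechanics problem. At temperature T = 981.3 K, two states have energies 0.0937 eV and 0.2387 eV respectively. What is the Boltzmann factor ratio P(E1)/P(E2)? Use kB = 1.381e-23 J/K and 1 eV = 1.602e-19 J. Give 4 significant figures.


Step 1: Compute energy difference dE = E1 - E2 = 0.0937 - 0.2387 = -0.145 eV
Step 2: Convert to Joules: dE_J = -0.145 * 1.602e-19 = -2.323e-20 J
Step 3: Compute exponent = -dE_J / (kB * T) = -(-2.323e-20) / (1.381e-23 * 981.3) = 1.714
Step 4: P(E1)/P(E2) = exp(1.714) = 5.552

5.552


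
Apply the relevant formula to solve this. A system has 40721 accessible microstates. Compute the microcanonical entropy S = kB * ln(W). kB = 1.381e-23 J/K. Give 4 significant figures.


Step 1: ln(W) = ln(40721) = 10.61
Step 2: S = kB * ln(W) = 1.381e-23 * 10.61
Step 3: S = 1.466e-22 J/K

1.466e-22


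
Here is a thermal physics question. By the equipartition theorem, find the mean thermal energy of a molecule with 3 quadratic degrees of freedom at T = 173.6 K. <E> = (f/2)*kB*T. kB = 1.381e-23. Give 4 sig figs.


Step 1: f/2 = 3/2 = 1.5
Step 2: kB*T = 1.381e-23 * 173.6 = 2.397e-21
Step 3: <E> = 1.5 * 2.397e-21 = 3.596e-21 J

3.596e-21


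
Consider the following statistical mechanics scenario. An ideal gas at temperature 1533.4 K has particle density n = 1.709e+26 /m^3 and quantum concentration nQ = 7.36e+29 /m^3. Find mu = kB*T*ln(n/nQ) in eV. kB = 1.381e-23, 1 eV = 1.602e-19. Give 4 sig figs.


Step 1: n/nQ = 1.709e+26/7.36e+29 = 0.0002322
Step 2: ln(n/nQ) = -8.368
Step 3: mu = kB*T*ln(n/nQ) = 2.118e-20*-8.368 = -1.772e-19 J
Step 4: Convert to eV: -1.772e-19/1.602e-19 = -1.106 eV

-1.106


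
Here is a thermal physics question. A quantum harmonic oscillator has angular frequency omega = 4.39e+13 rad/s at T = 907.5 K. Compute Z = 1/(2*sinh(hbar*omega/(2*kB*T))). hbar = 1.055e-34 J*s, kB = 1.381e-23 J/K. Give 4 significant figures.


Step 1: Compute x = hbar*omega/(kB*T) = 1.055e-34*4.39e+13/(1.381e-23*907.5) = 0.3696
Step 2: x/2 = 0.1848
Step 3: sinh(x/2) = 0.1858
Step 4: Z = 1/(2*0.1858) = 2.691

2.691


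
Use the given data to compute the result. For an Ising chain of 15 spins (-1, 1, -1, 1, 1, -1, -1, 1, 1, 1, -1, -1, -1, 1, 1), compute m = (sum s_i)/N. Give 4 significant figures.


Step 1: Count up spins (+1): 8, down spins (-1): 7
Step 2: Total magnetization M = 8 - 7 = 1
Step 3: m = M/N = 1/15 = 0.06667

0.06667


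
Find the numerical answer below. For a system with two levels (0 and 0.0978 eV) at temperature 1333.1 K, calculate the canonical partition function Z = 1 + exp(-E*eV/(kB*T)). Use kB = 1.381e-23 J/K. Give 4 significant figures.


Step 1: Compute beta*E = E*eV/(kB*T) = 0.0978*1.602e-19/(1.381e-23*1333.1) = 0.851
Step 2: exp(-beta*E) = exp(-0.851) = 0.427
Step 3: Z = 1 + 0.427 = 1.427

1.427


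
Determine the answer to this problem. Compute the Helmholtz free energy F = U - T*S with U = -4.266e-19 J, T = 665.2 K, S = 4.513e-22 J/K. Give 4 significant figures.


Step 1: T*S = 665.2 * 4.513e-22 = 3.002e-19 J
Step 2: F = U - T*S = -4.266e-19 - 3.002e-19
Step 3: F = -7.268e-19 J

-7.268e-19


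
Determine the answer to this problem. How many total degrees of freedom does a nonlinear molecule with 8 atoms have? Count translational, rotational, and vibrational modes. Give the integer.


Step 1: Translational DOF = 3
Step 2: Rotational DOF (nonlinear) = 3
Step 3: Vibrational DOF = 3*8 - 6 = 18
Step 4: Total = 3 + 3 + 18 = 24

24


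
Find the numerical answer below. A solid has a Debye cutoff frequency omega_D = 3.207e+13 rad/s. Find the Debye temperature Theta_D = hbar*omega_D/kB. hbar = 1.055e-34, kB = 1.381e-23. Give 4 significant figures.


Step 1: hbar*omega_D = 1.055e-34 * 3.207e+13 = 3.383e-21 J
Step 2: Theta_D = 3.383e-21 / 1.381e-23
Step 3: Theta_D = 245 K

245


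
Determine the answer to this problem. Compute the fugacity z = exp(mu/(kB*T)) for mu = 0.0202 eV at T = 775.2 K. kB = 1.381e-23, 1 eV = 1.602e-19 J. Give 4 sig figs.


Step 1: Convert mu to Joules: 0.0202*1.602e-19 = 3.236e-21 J
Step 2: kB*T = 1.381e-23*775.2 = 1.071e-20 J
Step 3: mu/(kB*T) = 0.3023
Step 4: z = exp(0.3023) = 1.353

1.353


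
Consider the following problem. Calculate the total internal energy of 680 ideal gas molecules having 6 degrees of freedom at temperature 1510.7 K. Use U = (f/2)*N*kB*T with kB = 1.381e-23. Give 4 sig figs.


Step 1: f/2 = 6/2 = 3.0
Step 2: N*kB*T = 680*1.381e-23*1510.7 = 1.419e-17
Step 3: U = 3.0 * 1.419e-17 = 4.256e-17 J

4.256e-17


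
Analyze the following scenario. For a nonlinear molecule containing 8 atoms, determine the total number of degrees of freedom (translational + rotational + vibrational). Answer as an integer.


Step 1: Translational DOF = 3
Step 2: Rotational DOF (nonlinear) = 3
Step 3: Vibrational DOF = 3*8 - 6 = 18
Step 4: Total = 3 + 3 + 18 = 24

24


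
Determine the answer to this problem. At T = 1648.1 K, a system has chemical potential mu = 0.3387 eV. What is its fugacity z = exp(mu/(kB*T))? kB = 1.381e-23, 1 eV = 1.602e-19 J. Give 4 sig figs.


Step 1: Convert mu to Joules: 0.3387*1.602e-19 = 5.426e-20 J
Step 2: kB*T = 1.381e-23*1648.1 = 2.276e-20 J
Step 3: mu/(kB*T) = 2.384
Step 4: z = exp(2.384) = 10.85

10.85


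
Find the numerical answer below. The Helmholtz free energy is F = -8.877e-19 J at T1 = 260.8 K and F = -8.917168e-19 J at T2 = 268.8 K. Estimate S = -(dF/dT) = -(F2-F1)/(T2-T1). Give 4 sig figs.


Step 1: dF = F2 - F1 = -8.917168e-19 - (-8.877e-19) = -4.0168e-21 J
Step 2: dT = T2 - T1 = 268.8 - 260.8 = 8 K
Step 3: S = -dF/dT = -(-4.0168e-21)/8 = 5.021e-22 J/K

5.021e-22


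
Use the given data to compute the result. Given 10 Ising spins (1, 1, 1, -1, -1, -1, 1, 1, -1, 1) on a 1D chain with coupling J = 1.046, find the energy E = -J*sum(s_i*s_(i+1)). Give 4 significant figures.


Step 1: Nearest-neighbor products: 1, 1, -1, 1, 1, -1, 1, -1, -1
Step 2: Sum of products = 1
Step 3: E = -1.046 * 1 = -1.046

-1.046


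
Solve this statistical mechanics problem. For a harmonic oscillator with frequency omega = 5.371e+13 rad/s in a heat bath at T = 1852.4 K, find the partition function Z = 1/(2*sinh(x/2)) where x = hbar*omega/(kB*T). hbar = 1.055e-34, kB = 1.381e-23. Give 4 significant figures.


Step 1: Compute x = hbar*omega/(kB*T) = 1.055e-34*5.371e+13/(1.381e-23*1852.4) = 0.2215
Step 2: x/2 = 0.1108
Step 3: sinh(x/2) = 0.111
Step 4: Z = 1/(2*0.111) = 4.505

4.505


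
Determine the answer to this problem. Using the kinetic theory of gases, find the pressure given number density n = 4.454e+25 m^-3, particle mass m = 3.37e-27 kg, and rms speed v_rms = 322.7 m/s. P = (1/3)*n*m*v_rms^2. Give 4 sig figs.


Step 1: v_rms^2 = 322.7^2 = 1.041e+05
Step 2: n*m = 4.454e+25*3.37e-27 = 0.1501
Step 3: P = (1/3)*0.1501*1.041e+05 = 5210 Pa

5210


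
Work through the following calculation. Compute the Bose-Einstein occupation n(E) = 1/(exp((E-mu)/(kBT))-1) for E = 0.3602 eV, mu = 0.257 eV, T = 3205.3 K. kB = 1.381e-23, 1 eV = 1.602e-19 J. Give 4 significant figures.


Step 1: (E - mu) = 0.1032 eV
Step 2: x = (E-mu)*eV/(kB*T) = 0.1032*1.602e-19/(1.381e-23*3205.3) = 0.3735
Step 3: exp(x) = 1.453
Step 4: n = 1/(exp(x)-1) = 2.208

2.208


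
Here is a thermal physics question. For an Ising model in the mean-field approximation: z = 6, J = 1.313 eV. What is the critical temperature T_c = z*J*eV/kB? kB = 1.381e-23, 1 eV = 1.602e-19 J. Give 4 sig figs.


Step 1: z*J = 6*1.313 = 7.878 eV
Step 2: Convert to Joules: 7.878*1.602e-19 = 1.262e-18 J
Step 3: T_c = 1.262e-18 / 1.381e-23 = 9.139e+04 K

9.139e+04


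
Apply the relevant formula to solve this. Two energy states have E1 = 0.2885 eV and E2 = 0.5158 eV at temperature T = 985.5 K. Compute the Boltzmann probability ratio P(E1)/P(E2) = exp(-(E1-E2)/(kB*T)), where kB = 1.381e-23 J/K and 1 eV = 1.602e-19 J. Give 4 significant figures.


Step 1: Compute energy difference dE = E1 - E2 = 0.2885 - 0.5158 = -0.2273 eV
Step 2: Convert to Joules: dE_J = -0.2273 * 1.602e-19 = -3.641e-20 J
Step 3: Compute exponent = -dE_J / (kB * T) = -(-3.641e-20) / (1.381e-23 * 985.5) = 2.676
Step 4: P(E1)/P(E2) = exp(2.676) = 14.52

14.52


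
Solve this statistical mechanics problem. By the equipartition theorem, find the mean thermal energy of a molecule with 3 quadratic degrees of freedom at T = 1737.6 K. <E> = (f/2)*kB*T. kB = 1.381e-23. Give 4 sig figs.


Step 1: f/2 = 3/2 = 1.5
Step 2: kB*T = 1.381e-23 * 1737.6 = 2.4e-20
Step 3: <E> = 1.5 * 2.4e-20 = 3.599e-20 J

3.599e-20


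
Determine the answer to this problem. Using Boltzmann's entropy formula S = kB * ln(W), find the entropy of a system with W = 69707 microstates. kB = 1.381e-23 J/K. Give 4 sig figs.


Step 1: ln(W) = ln(69707) = 11.15
Step 2: S = kB * ln(W) = 1.381e-23 * 11.15
Step 3: S = 1.54e-22 J/K

1.54e-22


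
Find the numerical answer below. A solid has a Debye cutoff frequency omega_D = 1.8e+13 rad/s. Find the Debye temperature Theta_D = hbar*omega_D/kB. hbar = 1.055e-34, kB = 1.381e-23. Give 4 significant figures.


Step 1: hbar*omega_D = 1.055e-34 * 1.8e+13 = 1.899e-21 J
Step 2: Theta_D = 1.899e-21 / 1.381e-23
Step 3: Theta_D = 137.5 K

137.5


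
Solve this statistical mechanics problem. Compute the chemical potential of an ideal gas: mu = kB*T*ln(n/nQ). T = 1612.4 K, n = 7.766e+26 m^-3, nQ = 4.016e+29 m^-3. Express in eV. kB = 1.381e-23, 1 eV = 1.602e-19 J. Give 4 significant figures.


Step 1: n/nQ = 7.766e+26/4.016e+29 = 0.001934
Step 2: ln(n/nQ) = -6.248
Step 3: mu = kB*T*ln(n/nQ) = 2.227e-20*-6.248 = -1.391e-19 J
Step 4: Convert to eV: -1.391e-19/1.602e-19 = -0.8685 eV

-0.8685


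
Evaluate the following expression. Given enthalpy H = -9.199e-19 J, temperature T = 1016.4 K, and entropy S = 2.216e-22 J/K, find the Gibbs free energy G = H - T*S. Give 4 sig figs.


Step 1: T*S = 1016.4 * 2.216e-22 = 2.252e-19 J
Step 2: G = H - T*S = -9.199e-19 - 2.252e-19
Step 3: G = -1.145e-18 J

-1.145e-18


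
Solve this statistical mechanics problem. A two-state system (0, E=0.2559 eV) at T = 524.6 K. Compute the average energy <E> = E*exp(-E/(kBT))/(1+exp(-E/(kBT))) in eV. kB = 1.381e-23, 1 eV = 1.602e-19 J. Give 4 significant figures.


Step 1: beta*E = 0.2559*1.602e-19/(1.381e-23*524.6) = 5.659
Step 2: exp(-beta*E) = 0.003487
Step 3: <E> = 0.2559*0.003487/(1+0.003487) = 0.0008893 eV

0.0008893


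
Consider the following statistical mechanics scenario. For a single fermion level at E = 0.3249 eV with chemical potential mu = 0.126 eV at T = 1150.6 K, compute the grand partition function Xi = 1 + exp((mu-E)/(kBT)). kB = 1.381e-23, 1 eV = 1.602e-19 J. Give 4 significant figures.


Step 1: (mu - E) = 0.126 - 0.3249 = -0.1989 eV
Step 2: x = (mu-E)*eV/(kB*T) = -0.1989*1.602e-19/(1.381e-23*1150.6) = -2.005
Step 3: exp(x) = 0.1346
Step 4: Xi = 1 + 0.1346 = 1.135

1.135


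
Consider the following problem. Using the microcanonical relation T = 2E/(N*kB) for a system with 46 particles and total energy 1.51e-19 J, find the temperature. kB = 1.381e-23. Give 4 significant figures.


Step 1: Numerator = 2*E = 2*1.51e-19 = 3.02e-19 J
Step 2: Denominator = N*kB = 46*1.381e-23 = 6.353e-22
Step 3: T = 3.02e-19 / 6.353e-22 = 475.4 K

475.4


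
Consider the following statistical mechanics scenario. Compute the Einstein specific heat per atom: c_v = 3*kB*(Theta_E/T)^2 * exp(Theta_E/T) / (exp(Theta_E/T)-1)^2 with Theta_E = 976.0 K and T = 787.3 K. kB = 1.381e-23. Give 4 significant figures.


Step 1: x = Theta_E/T = 976.0/787.3 = 1.24
Step 2: x^2 = 1.537
Step 3: exp(x) = 3.455
Step 4: c_v = 3*1.381e-23*1.537*3.455/(3.455-1)^2 = 3.651e-23

3.651e-23


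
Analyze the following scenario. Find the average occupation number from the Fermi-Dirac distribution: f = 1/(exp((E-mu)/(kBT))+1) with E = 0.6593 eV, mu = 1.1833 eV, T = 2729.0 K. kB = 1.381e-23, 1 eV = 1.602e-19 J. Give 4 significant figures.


Step 1: (E - mu) = 0.6593 - 1.1833 = -0.524 eV
Step 2: Convert: (E-mu)*eV = -8.394e-20 J
Step 3: x = (E-mu)*eV/(kB*T) = -2.227
Step 4: f = 1/(exp(-2.227)+1) = 0.9027

0.9027


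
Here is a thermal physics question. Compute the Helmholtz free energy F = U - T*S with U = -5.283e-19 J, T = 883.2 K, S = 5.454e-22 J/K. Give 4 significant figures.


Step 1: T*S = 883.2 * 5.454e-22 = 4.817e-19 J
Step 2: F = U - T*S = -5.283e-19 - 4.817e-19
Step 3: F = -1.01e-18 J

-1.01e-18


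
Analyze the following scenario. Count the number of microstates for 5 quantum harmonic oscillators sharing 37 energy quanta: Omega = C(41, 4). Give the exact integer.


Step 1: Use binomial coefficient C(41, 4)
Step 2: Numerator = 41! / 37!
Step 3: Denominator = 4!
Step 4: Omega = 101270

101270


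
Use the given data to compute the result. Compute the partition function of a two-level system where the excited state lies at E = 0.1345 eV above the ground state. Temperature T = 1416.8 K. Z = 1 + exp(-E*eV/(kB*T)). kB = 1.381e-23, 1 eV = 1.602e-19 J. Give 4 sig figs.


Step 1: Compute beta*E = E*eV/(kB*T) = 0.1345*1.602e-19/(1.381e-23*1416.8) = 1.101
Step 2: exp(-beta*E) = exp(-1.101) = 0.3325
Step 3: Z = 1 + 0.3325 = 1.332

1.332


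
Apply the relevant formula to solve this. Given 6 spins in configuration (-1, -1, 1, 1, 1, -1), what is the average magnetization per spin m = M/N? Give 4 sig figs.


Step 1: Count up spins (+1): 3, down spins (-1): 3
Step 2: Total magnetization M = 3 - 3 = 0
Step 3: m = M/N = 0/6 = 0

0


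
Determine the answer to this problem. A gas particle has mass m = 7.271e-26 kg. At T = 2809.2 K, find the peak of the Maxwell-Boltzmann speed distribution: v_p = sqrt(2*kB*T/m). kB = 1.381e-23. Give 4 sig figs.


Step 1: Numerator = 2*kB*T = 2*1.381e-23*2809.2 = 7.759e-20
Step 2: Ratio = 7.759e-20 / 7.271e-26 = 1.067e+06
Step 3: v_p = sqrt(1.067e+06) = 1033 m/s

1033
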